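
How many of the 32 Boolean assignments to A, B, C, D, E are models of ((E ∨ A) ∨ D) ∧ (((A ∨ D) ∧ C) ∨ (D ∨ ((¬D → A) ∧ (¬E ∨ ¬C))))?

Initial set: {T (((E ∨ A) ∨ D) ∧ (((A ∨ D) ∧ C) ∨ (D ∨ ((¬D → A) ∧ (¬E ∨ ¬C)))))}.
T (((E ∨ A) ∨ D) ∧ (((A ∨ D) ∧ C) ∨ (D ∨ ((¬D → A) ∧ (¬E ∨ ¬C))))): α-rule — add T ((E ∨ A) ∨ D), T (((A ∨ D) ∧ C) ∨ (D ∨ ((¬D → A) ∧ (¬E ∨ ¬C)))).
T ((E ∨ A) ∨ D): β-rule — branch into T (E ∨ A)  //  T D.
  branch 1 (add T (E ∨ A)):
    T (((A ∨ D) ∧ C) ∨ (D ∨ ((¬D → A) ∧ (¬E ∨ ¬C)))): β-rule — branch into T ((A ∨ D) ∧ C)  //  T (D ∨ ((¬D → A) ∧ (¬E ∨ ¬C))).
      branch 1.1 (add T ((A ∨ D) ∧ C)):
        T ((A ∨ D) ∧ C): α-rule — add T (A ∨ D), T C.
        T (E ∨ A): β-rule — branch into T E  //  T A.
          branch 1.1.1 (add T E):
            T (A ∨ D): β-rule — branch into T A  //  T D.
              branch 1.1.1.1 (add T A):
                ○ open, literals {A=1, C=1, E=1}.
              branch 1.1.1.2 (add T D):
                ○ open, literals {C=1, D=1, E=1}.
          branch 1.1.2 (add T A):
            T (A ∨ D): β-rule — branch into T A  //  T D.
              branch 1.1.2.1 (add T A):
                ○ open, literals {A=1, C=1}.
              branch 1.1.2.2 (add T D):
                ○ open, literals {A=1, C=1, D=1}.
      branch 1.2 (add T (D ∨ ((¬D → A) ∧ (¬E ∨ ¬C)))):
        T (E ∨ A): β-rule — branch into T E  //  T A.
          branch 1.2.1 (add T E):
            T (D ∨ ((¬D → A) ∧ (¬E ∨ ¬C))): β-rule — branch into T D  //  T ((¬D → A) ∧ (¬E ∨ ¬C)).
              branch 1.2.1.1 (add T D):
                ○ open, literals {D=1, E=1}.
              branch 1.2.1.2 (add T ((¬D → A) ∧ (¬E ∨ ¬C))):
                T ((¬D → A) ∧ (¬E ∨ ¬C)): α-rule — add T (¬D → A), T (¬E ∨ ¬C).
                T (¬D → A): β-rule — branch into F ¬D  //  T A.
                  branch 1.2.1.2.1 (add F ¬D):
                    T (¬E ∨ ¬C): β-rule — branch into T ¬E  //  T ¬C.
                      branch 1.2.1.2.1.1 (add T ¬E):
                        × closes — contains both E and ¬E.
                      branch 1.2.1.2.1.2 (add T ¬C):
                        ○ open, literals {C=0, D=1, E=1}.
                  branch 1.2.1.2.2 (add T A):
                    T (¬E ∨ ¬C): β-rule — branch into T ¬E  //  T ¬C.
                      branch 1.2.1.2.2.1 (add T ¬E):
                        × closes — contains both E and ¬E.
                      branch 1.2.1.2.2.2 (add T ¬C):
                        ○ open, literals {A=1, C=0, E=1}.
          branch 1.2.2 (add T A):
            T (D ∨ ((¬D → A) ∧ (¬E ∨ ¬C))): β-rule — branch into T D  //  T ((¬D → A) ∧ (¬E ∨ ¬C)).
              branch 1.2.2.1 (add T D):
                ○ open, literals {A=1, D=1}.
              branch 1.2.2.2 (add T ((¬D → A) ∧ (¬E ∨ ¬C))):
                T ((¬D → A) ∧ (¬E ∨ ¬C)): α-rule — add T (¬D → A), T (¬E ∨ ¬C).
                T (¬D → A): β-rule — branch into F ¬D  //  T A.
                  branch 1.2.2.2.1 (add F ¬D):
                    T (¬E ∨ ¬C): β-rule — branch into T ¬E  //  T ¬C.
                      branch 1.2.2.2.1.1 (add T ¬E):
                        ○ open, literals {A=1, D=1, E=0}.
                      branch 1.2.2.2.1.2 (add T ¬C):
                        ○ open, literals {A=1, C=0, D=1}.
                  branch 1.2.2.2.2 (add T A):
                    T (¬E ∨ ¬C): β-rule — branch into T ¬E  //  T ¬C.
                      branch 1.2.2.2.2.1 (add T ¬E):
                        ○ open, literals {A=1, E=0}.
                      branch 1.2.2.2.2.2 (add T ¬C):
                        ○ open, literals {A=1, C=0}.
  branch 2 (add T D):
    T (((A ∨ D) ∧ C) ∨ (D ∨ ((¬D → A) ∧ (¬E ∨ ¬C)))): β-rule — branch into T ((A ∨ D) ∧ C)  //  T (D ∨ ((¬D → A) ∧ (¬E ∨ ¬C))).
      branch 2.1 (add T ((A ∨ D) ∧ C)):
        T ((A ∨ D) ∧ C): α-rule — add T (A ∨ D), T C.
        T (A ∨ D): β-rule — branch into T A  //  T D.
          branch 2.1.1 (add T A):
            ○ open, literals {A=1, C=1, D=1}.
          branch 2.1.2 (add T D):
            ○ open, literals {C=1, D=1}.
      branch 2.2 (add T (D ∨ ((¬D → A) ∧ (¬E ∨ ¬C)))):
        T (D ∨ ((¬D → A) ∧ (¬E ∨ ¬C))): β-rule — branch into T D  //  T ((¬D → A) ∧ (¬E ∨ ¬C)).
          branch 2.2.1 (add T D):
            ○ open, literals {D=1}.
          branch 2.2.2 (add T ((¬D → A) ∧ (¬E ∨ ¬C))):
            T ((¬D → A) ∧ (¬E ∨ ¬C)): α-rule — add T (¬D → A), T (¬E ∨ ¬C).
            T (¬D → A): β-rule — branch into F ¬D  //  T A.
              branch 2.2.2.1 (add F ¬D):
                T (¬E ∨ ¬C): β-rule — branch into T ¬E  //  T ¬C.
                  branch 2.2.2.1.1 (add T ¬E):
                    ○ open, literals {D=1, E=0}.
                  branch 2.2.2.1.2 (add T ¬C):
                    ○ open, literals {C=0, D=1}.
              branch 2.2.2.2 (add T A):
                T (¬E ∨ ¬C): β-rule — branch into T ¬E  //  T ¬C.
                  branch 2.2.2.2.1 (add T ¬E):
                    ○ open, literals {A=1, D=1, E=0}.
                  branch 2.2.2.2.2 (add T ¬C):
                    ○ open, literals {A=1, C=0, D=1}.
2 branches closed, 19 open.
Each open branch fixes some atoms; the unmentioned ones are free. Counting distinct full assignments: branch {A=1, C=1, E=1} (B, D) contributes 4 new; branch {C=1, D=1, E=1} (A, B) contributes 2 new; branch {A=1, C=1} (B, D, E) contributes 4 new; branch {A=1, C=1, D=1} (B, E) contributes 0 new; branch {D=1, E=1} (A, B, C) contributes 4 new; branch {C=0, D=1, E=1} (A, B) contributes 0 new; branch {A=1, C=0, E=1} (B, D) contributes 2 new; branch {A=1, D=1} (B, C, E) contributes 2 new; branch {A=1, D=1, E=0} (B, C) contributes 0 new; branch {A=1, C=0, D=1} (B, E) contributes 0 new; branch {A=1, E=0} (B, C, D) contributes 2 new; branch {A=1, C=0} (B, D, E) contributes 0 new; branch {A=1, C=1, D=1} (B, E) contributes 0 new; branch {C=1, D=1} (A, B, E) contributes 2 new; branch {D=1} (A, B, C, E) contributes 2 new; branch {D=1, E=0} (A, B, C) contributes 0 new; branch {C=0, D=1} (A, B, E) contributes 0 new; branch {A=1, D=1, E=0} (B, C) contributes 0 new; branch {A=1, C=0, D=1} (B, E) contributes 0 new. Total: 24.

24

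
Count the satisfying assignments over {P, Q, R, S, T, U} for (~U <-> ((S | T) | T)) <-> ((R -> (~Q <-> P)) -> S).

Initial set: {((~U <-> ((S | T) | T)) <-> ((R -> (~Q <-> P)) -> S))}.
((~U <-> ((S | T) | T)) <-> ((R -> (~Q <-> P)) -> S)): β-rule — branch into (~U <-> ((S | T) | T)), ((R -> (~Q <-> P)) -> S)  //  ~(~U <-> ((S | T) | T)), ~((R -> (~Q <-> P)) -> S).
  branch 1 (add (~U <-> ((S | T) | T)), ((R -> (~Q <-> P)) -> S)):
    (~U <-> ((S | T) | T)): β-rule — branch into ~U, ((S | T) | T)  //  ~~U, ~((S | T) | T).
      branch 1.1 (add ~U, ((S | T) | T)):
        ((R -> (~Q <-> P)) -> S): β-rule — branch into ~(R -> (~Q <-> P))  //  S.
          branch 1.1.1 (add ~(R -> (~Q <-> P))):
            ~(R -> (~Q <-> P)): α-rule — add R, ~(~Q <-> P).
            ((S | T) | T): β-rule — branch into (S | T)  //  T.
              branch 1.1.1.1 (add (S | T)):
                ~(~Q <-> P): β-rule — branch into ~Q, ~P  //  ~~Q, P.
                  branch 1.1.1.1.1 (add ~Q, ~P):
                    (S | T): β-rule — branch into S  //  T.
                      branch 1.1.1.1.1.1 (add S):
                        ○ open, literals {P=F, Q=F, R=T, S=T, U=F}.
                      branch 1.1.1.1.1.2 (add T):
                        ○ open, literals {P=F, Q=F, R=T, T=T, U=F}.
                  branch 1.1.1.1.2 (add ~~Q, P):
                    (S | T): β-rule — branch into S  //  T.
                      branch 1.1.1.1.2.1 (add S):
                        ○ open, literals {P=T, Q=T, R=T, S=T, U=F}.
                      branch 1.1.1.1.2.2 (add T):
                        ○ open, literals {P=T, Q=T, R=T, T=T, U=F}.
              branch 1.1.1.2 (add T):
                ~(~Q <-> P): β-rule — branch into ~Q, ~P  //  ~~Q, P.
                  branch 1.1.1.2.1 (add ~Q, ~P):
                    ○ open, literals {P=F, Q=F, R=T, T=T, U=F}.
                  branch 1.1.1.2.2 (add ~~Q, P):
                    ○ open, literals {P=T, Q=T, R=T, T=T, U=F}.
          branch 1.1.2 (add S):
            ((S | T) | T): β-rule — branch into (S | T)  //  T.
              branch 1.1.2.1 (add (S | T)):
                (S | T): β-rule — branch into S  //  T.
                  branch 1.1.2.1.1 (add S):
                    ○ open, literals {S=T, U=F}.
                  branch 1.1.2.1.2 (add T):
                    ○ open, literals {S=T, T=T, U=F}.
              branch 1.1.2.2 (add T):
                ○ open, literals {S=T, T=T, U=F}.
      branch 1.2 (add ~~U, ~((S | T) | T)):
        ~((S | T) | T): α-rule — add ~(S | T), ~T.
        ~(S | T): α-rule — add ~S, ~T.
        ((R -> (~Q <-> P)) -> S): β-rule — branch into ~(R -> (~Q <-> P))  //  S.
          branch 1.2.1 (add ~(R -> (~Q <-> P))):
            ~(R -> (~Q <-> P)): α-rule — add R, ~(~Q <-> P).
            ~(~Q <-> P): β-rule — branch into ~Q, ~P  //  ~~Q, P.
              branch 1.2.1.1 (add ~Q, ~P):
                ○ open, literals {P=F, Q=F, R=T, S=F, T=F, U=T}.
              branch 1.2.1.2 (add ~~Q, P):
                ○ open, literals {P=T, Q=T, R=T, S=F, T=F, U=T}.
          branch 1.2.2 (add S):
            × closes — contains both S and ~S.
  branch 2 (add ~(~U <-> ((S | T) | T)), ~((R -> (~Q <-> P)) -> S)):
    ~((R -> (~Q <-> P)) -> S): α-rule — add (R -> (~Q <-> P)), ~S.
    ~(~U <-> ((S | T) | T)): β-rule — branch into ~U, ~((S | T) | T)  //  ~~U, ((S | T) | T).
      branch 2.1 (add ~U, ~((S | T) | T)):
        ~((S | T) | T): α-rule — add ~(S | T), ~T.
        ~(S | T): α-rule — add ~S, ~T.
        (R -> (~Q <-> P)): β-rule — branch into ~R  //  (~Q <-> P).
          branch 2.1.1 (add ~R):
            ○ open, literals {R=F, S=F, T=F, U=F}.
          branch 2.1.2 (add (~Q <-> P)):
            (~Q <-> P): β-rule — branch into ~Q, P  //  ~~Q, ~P.
              branch 2.1.2.1 (add ~Q, P):
                ○ open, literals {P=T, Q=F, S=F, T=F, U=F}.
              branch 2.1.2.2 (add ~~Q, ~P):
                ○ open, literals {P=F, Q=T, S=F, T=F, U=F}.
      branch 2.2 (add ~~U, ((S | T) | T)):
        (R -> (~Q <-> P)): β-rule — branch into ~R  //  (~Q <-> P).
          branch 2.2.1 (add ~R):
            ((S | T) | T): β-rule — branch into (S | T)  //  T.
              branch 2.2.1.1 (add (S | T)):
                (S | T): β-rule — branch into S  //  T.
                  branch 2.2.1.1.1 (add S):
                    × closes — contains both S and ~S.
                  branch 2.2.1.1.2 (add T):
                    ○ open, literals {R=F, S=F, T=T, U=T}.
              branch 2.2.1.2 (add T):
                ○ open, literals {R=F, S=F, T=T, U=T}.
          branch 2.2.2 (add (~Q <-> P)):
            ((S | T) | T): β-rule — branch into (S | T)  //  T.
              branch 2.2.2.1 (add (S | T)):
                (~Q <-> P): β-rule — branch into ~Q, P  //  ~~Q, ~P.
                  branch 2.2.2.1.1 (add ~Q, P):
                    (S | T): β-rule — branch into S  //  T.
                      branch 2.2.2.1.1.1 (add S):
                        × closes — contains both S and ~S.
                      branch 2.2.2.1.1.2 (add T):
                        ○ open, literals {P=T, Q=F, S=F, T=T, U=T}.
                  branch 2.2.2.1.2 (add ~~Q, ~P):
                    (S | T): β-rule — branch into S  //  T.
                      branch 2.2.2.1.2.1 (add S):
                        × closes — contains both S and ~S.
                      branch 2.2.2.1.2.2 (add T):
                        ○ open, literals {P=F, Q=T, S=F, T=T, U=T}.
              branch 2.2.2.2 (add T):
                (~Q <-> P): β-rule — branch into ~Q, P  //  ~~Q, ~P.
                  branch 2.2.2.2.1 (add ~Q, P):
                    ○ open, literals {P=T, Q=F, S=F, T=T, U=T}.
                  branch 2.2.2.2.2 (add ~~Q, ~P):
                    ○ open, literals {P=F, Q=T, S=F, T=T, U=T}.
4 branches closed, 20 open.
Each open branch fixes some atoms; the unmentioned ones are free. Counting distinct full assignments: branch {P=F, Q=F, R=T, S=T, U=F} (T) contributes 2 new; branch {P=F, Q=F, R=T, T=T, U=F} (S) contributes 1 new; branch {P=T, Q=T, R=T, S=T, U=F} (T) contributes 2 new; branch {P=T, Q=T, R=T, T=T, U=F} (S) contributes 1 new; branch {P=F, Q=F, R=T, T=T, U=F} (S) contributes 0 new; branch {P=T, Q=T, R=T, T=T, U=F} (S) contributes 0 new; branch {S=T, U=F} (P, Q, R, T) contributes 12 new; branch {S=T, T=T, U=F} (P, Q, R) contributes 0 new; branch {S=T, T=T, U=F} (P, Q, R) contributes 0 new; branch {P=F, Q=F, R=T, S=F, T=F, U=T} (none free) contributes 1 new; branch {P=T, Q=T, R=T, S=F, T=F, U=T} (none free) contributes 1 new; branch {R=F, S=F, T=F, U=F} (P, Q) contributes 4 new; branch {P=T, Q=F, S=F, T=F, U=F} (R) contributes 1 new; branch {P=F, Q=T, S=F, T=F, U=F} (R) contributes 1 new; branch {R=F, S=F, T=T, U=T} (P, Q) contributes 4 new; branch {R=F, S=F, T=T, U=T} (P, Q) contributes 0 new; branch {P=T, Q=F, S=F, T=T, U=T} (R) contributes 1 new; branch {P=F, Q=T, S=F, T=T, U=T} (R) contributes 1 new; branch {P=T, Q=F, S=F, T=T, U=T} (R) contributes 0 new; branch {P=F, Q=T, S=F, T=T, U=T} (R) contributes 0 new. Total: 32.

32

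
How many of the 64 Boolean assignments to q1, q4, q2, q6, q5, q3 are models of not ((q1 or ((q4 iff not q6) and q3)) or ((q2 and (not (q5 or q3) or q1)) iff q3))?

12

Initial set: {not ((q1 or ((q4 iff not q6) and q3)) or ((q2 and (not (q5 or q3) or q1)) iff q3))}.
not ((q1 or ((q4 iff not q6) and q3)) or ((q2 and (not (q5 or q3) or q1)) iff q3)): α-rule — add not (q1 or ((q4 iff not q6) and q3)), not ((q2 and (not (q5 or q3) or q1)) iff q3).
not (q1 or ((q4 iff not q6) and q3)): α-rule — add not q1, not ((q4 iff not q6) and q3).
not ((q2 and (not (q5 or q3) or q1)) iff q3): β-rule — branch into (q2 and (not (q5 or q3) or q1)), not q3  //  not (q2 and (not (q5 or q3) or q1)), q3.
  branch 1 (add (q2 and (not (q5 or q3) or q1)), not q3):
    (q2 and (not (q5 or q3) or q1)): α-rule — add q2, (not (q5 or q3) or q1).
    not ((q4 iff not q6) and q3): β-rule — branch into not (q4 iff not q6)  //  not q3.
      branch 1.1 (add not (q4 iff not q6)):
        (not (q5 or q3) or q1): β-rule — branch into not (q5 or q3)  //  q1.
          branch 1.1.1 (add not (q5 or q3)):
            not (q5 or q3): α-rule — add not q5, not q3.
            not (q4 iff not q6): β-rule — branch into q4, not not q6  //  not q4, not q6.
              branch 1.1.1.1 (add q4, not not q6):
                ○ open, literals {q1=0, q2=1, q3=0, q4=1, q5=0, q6=1}.
              branch 1.1.1.2 (add not q4, not q6):
                ○ open, literals {q1=0, q2=1, q3=0, q4=0, q5=0, q6=0}.
          branch 1.1.2 (add q1):
            × closes — contains both q1 and not q1.
      branch 1.2 (add not q3):
        (not (q5 or q3) or q1): β-rule — branch into not (q5 or q3)  //  q1.
          branch 1.2.1 (add not (q5 or q3)):
            not (q5 or q3): α-rule — add not q5, not q3.
            ○ open, literals {q1=0, q2=1, q3=0, q5=0}.
          branch 1.2.2 (add q1):
            × closes — contains both q1 and not q1.
  branch 2 (add not (q2 and (not (q5 or q3) or q1)), q3):
    not ((q4 iff not q6) and q3): β-rule — branch into not (q4 iff not q6)  //  not q3.
      branch 2.1 (add not (q4 iff not q6)):
        not (q2 and (not (q5 or q3) or q1)): β-rule — branch into not q2  //  not (not (q5 or q3) or q1).
          branch 2.1.1 (add not q2):
            not (q4 iff not q6): β-rule — branch into q4, not not q6  //  not q4, not q6.
              branch 2.1.1.1 (add q4, not not q6):
                ○ open, literals {q1=0, q2=0, q3=1, q4=1, q6=1}.
              branch 2.1.1.2 (add not q4, not q6):
                ○ open, literals {q1=0, q2=0, q3=1, q4=0, q6=0}.
          branch 2.1.2 (add not (not (q5 or q3) or q1)):
            not (not (q5 or q3) or q1): α-rule — add not not (q5 or q3), not q1.
            not (q4 iff not q6): β-rule — branch into q4, not not q6  //  not q4, not q6.
              branch 2.1.2.1 (add q4, not not q6):
                not not (q5 or q3): β-rule — branch into q5  //  q3.
                  branch 2.1.2.1.1 (add q5):
                    ○ open, literals {q1=0, q3=1, q4=1, q5=1, q6=1}.
                  branch 2.1.2.1.2 (add q3):
                    ○ open, literals {q1=0, q3=1, q4=1, q6=1}.
              branch 2.1.2.2 (add not q4, not q6):
                not not (q5 or q3): β-rule — branch into q5  //  q3.
                  branch 2.1.2.2.1 (add q5):
                    ○ open, literals {q1=0, q3=1, q4=0, q5=1, q6=0}.
                  branch 2.1.2.2.2 (add q3):
                    ○ open, literals {q1=0, q3=1, q4=0, q6=0}.
      branch 2.2 (add not q3):
        × closes — contains both q3 and not q3.
3 branches closed, 9 open.
Each open branch fixes some atoms; the unmentioned ones are free. Counting distinct full assignments: branch {q1=0, q2=1, q3=0, q4=1, q5=0, q6=1} (none free) contributes 1 new; branch {q1=0, q2=1, q3=0, q4=0, q5=0, q6=0} (none free) contributes 1 new; branch {q1=0, q2=1, q3=0, q5=0} (q4, q6) contributes 2 new; branch {q1=0, q2=0, q3=1, q4=1, q6=1} (q5) contributes 2 new; branch {q1=0, q2=0, q3=1, q4=0, q6=0} (q5) contributes 2 new; branch {q1=0, q3=1, q4=1, q5=1, q6=1} (q2) contributes 1 new; branch {q1=0, q3=1, q4=1, q6=1} (q2, q5) contributes 1 new; branch {q1=0, q3=1, q4=0, q5=1, q6=0} (q2) contributes 1 new; branch {q1=0, q3=1, q4=0, q6=0} (q2, q5) contributes 1 new. Total: 12.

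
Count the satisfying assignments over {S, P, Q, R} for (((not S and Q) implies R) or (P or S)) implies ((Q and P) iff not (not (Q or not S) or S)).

9

Initial set: {((((not S and Q) implies R) or (P or S)) implies ((Q and P) iff not (not (Q or not S) or S)))}.
((((not S and Q) implies R) or (P or S)) implies ((Q and P) iff not (not (Q or not S) or S))): β-rule — branch into not (((not S and Q) implies R) or (P or S))  //  ((Q and P) iff not (not (Q or not S) or S)).
  branch 1 (add not (((not S and Q) implies R) or (P or S))):
    not (((not S and Q) implies R) or (P or S)): α-rule — add not ((not S and Q) implies R), not (P or S).
    not ((not S and Q) implies R): α-rule — add (not S and Q), not R.
    not (P or S): α-rule — add not P, not S.
    (not S and Q): α-rule — add not S, Q.
    ○ open, literals {P=F, Q=T, R=F, S=F}.
  branch 2 (add ((Q and P) iff not (not (Q or not S) or S))):
    ((Q and P) iff not (not (Q or not S) or S)): β-rule — branch into (Q and P), not (not (Q or not S) or S)  //  not (Q and P), not not (not (Q or not S) or S).
      branch 2.1 (add (Q and P), not (not (Q or not S) or S)):
        (Q and P): α-rule — add Q, P.
        not (not (Q or not S) or S): α-rule — add not not (Q or not S), not S.
        not not (Q or not S): β-rule — branch into Q  //  not S.
          branch 2.1.1 (add Q):
            ○ open, literals {P=T, Q=T, S=F}.
          branch 2.1.2 (add not S):
            ○ open, literals {P=T, Q=T, S=F}.
      branch 2.2 (add not (Q and P), not not (not (Q or not S) or S)):
        not (Q and P): β-rule — branch into not Q  //  not P.
          branch 2.2.1 (add not Q):
            not not (not (Q or not S) or S): β-rule — branch into not (Q or not S)  //  S.
              branch 2.2.1.1 (add not (Q or not S)):
                not (Q or not S): α-rule — add not Q, not not S.
                ○ open, literals {Q=F, S=T}.
              branch 2.2.1.2 (add S):
                ○ open, literals {Q=F, S=T}.
          branch 2.2.2 (add not P):
            not not (not (Q or not S) or S): β-rule — branch into not (Q or not S)  //  S.
              branch 2.2.2.1 (add not (Q or not S)):
                not (Q or not S): α-rule — add not Q, not not S.
                ○ open, literals {P=F, Q=F, S=T}.
              branch 2.2.2.2 (add S):
                ○ open, literals {P=F, S=T}.
0 branches closed, 7 open.
Each open branch fixes some atoms; the unmentioned ones are free. Counting distinct full assignments: branch {P=F, Q=T, R=F, S=F} (none free) contributes 1 new; branch {P=T, Q=T, S=F} (R) contributes 2 new; branch {P=T, Q=T, S=F} (R) contributes 0 new; branch {Q=F, S=T} (P, R) contributes 4 new; branch {Q=F, S=T} (P, R) contributes 0 new; branch {P=F, Q=F, S=T} (R) contributes 0 new; branch {P=F, S=T} (Q, R) contributes 2 new. Total: 9.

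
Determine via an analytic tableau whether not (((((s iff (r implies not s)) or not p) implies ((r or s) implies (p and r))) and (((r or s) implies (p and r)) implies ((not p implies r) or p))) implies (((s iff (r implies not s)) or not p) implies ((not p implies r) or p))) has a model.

Unsatisfiable

Initial set: {not (((((s iff (r implies not s)) or not p) implies ((r or s) implies (p and r))) and (((r or s) implies (p and r)) implies ((not p implies r) or p))) implies (((s iff (r implies not s)) or not p) implies ((not p implies r) or p)))}.
not (((((s iff (r implies not s)) or not p) implies ((r or s) implies (p and r))) and (((r or s) implies (p and r)) implies ((not p implies r) or p))) implies (((s iff (r implies not s)) or not p) implies ((not p implies r) or p))): α-rule — add ((((s iff (r implies not s)) or not p) implies ((r or s) implies (p and r))) and (((r or s) implies (p and r)) implies ((not p implies r) or p))), not (((s iff (r implies not s)) or not p) implies ((not p implies r) or p)).
((((s iff (r implies not s)) or not p) implies ((r or s) implies (p and r))) and (((r or s) implies (p and r)) implies ((not p implies r) or p))): α-rule — add (((s iff (r implies not s)) or not p) implies ((r or s) implies (p and r))), (((r or s) implies (p and r)) implies ((not p implies r) or p)).
not (((s iff (r implies not s)) or not p) implies ((not p implies r) or p)): α-rule — add ((s iff (r implies not s)) or not p), not ((not p implies r) or p).
not ((not p implies r) or p): α-rule — add not (not p implies r), not p.
not (not p implies r): α-rule — add not p, not r.
(((s iff (r implies not s)) or not p) implies ((r or s) implies (p and r))): β-rule — branch into not ((s iff (r implies not s)) or not p)  //  ((r or s) implies (p and r)).
  branch 1 (add not ((s iff (r implies not s)) or not p)):
    not ((s iff (r implies not s)) or not p): α-rule — add not (s iff (r implies not s)), not not p.
    × closes — contains both p and not p.
  branch 2 (add ((r or s) implies (p and r))):
    (((r or s) implies (p and r)) implies ((not p implies r) or p)): β-rule — branch into not ((r or s) implies (p and r))  //  ((not p implies r) or p).
      branch 2.1 (add not ((r or s) implies (p and r))):
        not ((r or s) implies (p and r)): α-rule — add (r or s), not (p and r).
        ((s iff (r implies not s)) or not p): β-rule — branch into (s iff (r implies not s))  //  not p.
          branch 2.1.1 (add (s iff (r implies not s))):
            ((r or s) implies (p and r)): β-rule — branch into not (r or s)  //  (p and r).
              branch 2.1.1.1 (add not (r or s)):
                not (r or s): α-rule — add not r, not s.
                (r or s): β-rule — branch into r  //  s.
                  branch 2.1.1.1.1 (add r):
                    × closes — contains both r and not r.
                  branch 2.1.1.1.2 (add s):
                    × closes — contains both s and not s.
              branch 2.1.1.2 (add (p and r)):
                (p and r): α-rule — add p, r.
                × closes — contains both p and not p.
          branch 2.1.2 (add not p):
            ((r or s) implies (p and r)): β-rule — branch into not (r or s)  //  (p and r).
              branch 2.1.2.1 (add not (r or s)):
                not (r or s): α-rule — add not r, not s.
                (r or s): β-rule — branch into r  //  s.
                  branch 2.1.2.1.1 (add r):
                    × closes — contains both r and not r.
                  branch 2.1.2.1.2 (add s):
                    × closes — contains both s and not s.
              branch 2.1.2.2 (add (p and r)):
                (p and r): α-rule — add p, r.
                × closes — contains both p and not p.
      branch 2.2 (add ((not p implies r) or p)):
        ((s iff (r implies not s)) or not p): β-rule — branch into (s iff (r implies not s))  //  not p.
          branch 2.2.1 (add (s iff (r implies not s))):
            ((r or s) implies (p and r)): β-rule — branch into not (r or s)  //  (p and r).
              branch 2.2.1.1 (add not (r or s)):
                not (r or s): α-rule — add not r, not s.
                ((not p implies r) or p): β-rule — branch into (not p implies r)  //  p.
                  branch 2.2.1.1.1 (add (not p implies r)):
                    (s iff (r implies not s)): β-rule — branch into s, (r implies not s)  //  not s, not (r implies not s).
                      branch 2.2.1.1.1.1 (add s, (r implies not s)):
                        × closes — contains both s and not s.
                      branch 2.2.1.1.1.2 (add not s, not (r implies not s)):
                        not (r implies not s): α-rule — add r, not not s.
                        × closes — contains both r and not r.
                  branch 2.2.1.1.2 (add p):
                    × closes — contains both p and not p.
              branch 2.2.1.2 (add (p and r)):
                (p and r): α-rule — add p, r.
                × closes — contains both p and not p.
          branch 2.2.2 (add not p):
            ((r or s) implies (p and r)): β-rule — branch into not (r or s)  //  (p and r).
              branch 2.2.2.1 (add not (r or s)):
                not (r or s): α-rule — add not r, not s.
                ((not p implies r) or p): β-rule — branch into (not p implies r)  //  p.
                  branch 2.2.2.1.1 (add (not p implies r)):
                    (not p implies r): β-rule — branch into not not p  //  r.
                      branch 2.2.2.1.1.1 (add not not p):
                        × closes — contains both p and not p.
                      branch 2.2.2.1.1.2 (add r):
                        × closes — contains both r and not r.
                  branch 2.2.2.1.2 (add p):
                    × closes — contains both p and not p.
              branch 2.2.2.2 (add (p and r)):
                (p and r): α-rule — add p, r.
                × closes — contains both p and not p.
All 15 branches close.
Every branch closed; the formula is unsatisfiable.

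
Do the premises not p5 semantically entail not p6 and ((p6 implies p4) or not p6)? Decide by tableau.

No

Initial set: {not p5; not (not p6 and ((p6 implies p4) or not p6))}.
not (not p6 and ((p6 implies p4) or not p6)): β-rule — branch into not not p6  //  not ((p6 implies p4) or not p6).
  branch 1 (add not not p6):
    ○ open, literals {p5=0, p6=1}.
  branch 2 (add not ((p6 implies p4) or not p6)):
    not ((p6 implies p4) or not p6): α-rule — add not (p6 implies p4), not not p6.
    not (p6 implies p4): α-rule — add p6, not p4.
    ○ open, literals {p4=0, p5=0, p6=1}.
0 branches closed, 2 open.
An open branch gives a countermodel: p5=0, p6=1 (unmentioned atoms arbitrary); the premises hold there but the conclusion fails.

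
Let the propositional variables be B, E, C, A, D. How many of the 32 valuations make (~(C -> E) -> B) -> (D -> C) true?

Initial set: {((~(C -> E) -> B) -> (D -> C))}.
((~(C -> E) -> B) -> (D -> C)): β-rule — branch into ~(~(C -> E) -> B)  //  (D -> C).
  branch 1 (add ~(~(C -> E) -> B)):
    ~(~(C -> E) -> B): α-rule — add ~(C -> E), ~B.
    ~(C -> E): α-rule — add C, ~E.
    ○ open, literals {B=F, C=T, E=F}.
  branch 2 (add (D -> C)):
    (D -> C): β-rule — branch into ~D  //  C.
      branch 2.1 (add ~D):
        ○ open, literals {D=F}.
      branch 2.2 (add C):
        ○ open, literals {C=T}.
0 branches closed, 3 open.
Each open branch fixes some atoms; the unmentioned ones are free. Counting distinct full assignments: branch {B=F, C=T, E=F} (A, D) contributes 4 new; branch {D=F} (B, E, C, A) contributes 14 new; branch {C=T} (B, E, A, D) contributes 6 new. Total: 24.

24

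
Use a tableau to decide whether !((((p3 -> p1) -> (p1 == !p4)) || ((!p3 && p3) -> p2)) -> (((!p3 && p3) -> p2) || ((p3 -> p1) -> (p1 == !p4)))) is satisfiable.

Unsatisfiable

Initial set: {T !((((p3 -> p1) -> (p1 == !p4)) || ((!p3 && p3) -> p2)) -> (((!p3 && p3) -> p2) || ((p3 -> p1) -> (p1 == !p4))))}.
T !((((p3 -> p1) -> (p1 == !p4)) || ((!p3 && p3) -> p2)) -> (((!p3 && p3) -> p2) || ((p3 -> p1) -> (p1 == !p4)))): α-rule — add T (((p3 -> p1) -> (p1 == !p4)) || ((!p3 && p3) -> p2)), F (((!p3 && p3) -> p2) || ((p3 -> p1) -> (p1 == !p4))).
F (((!p3 && p3) -> p2) || ((p3 -> p1) -> (p1 == !p4))): α-rule — add F ((!p3 && p3) -> p2), F ((p3 -> p1) -> (p1 == !p4)).
F ((!p3 && p3) -> p2): α-rule — add T (!p3 && p3), F p2.
F ((p3 -> p1) -> (p1 == !p4)): α-rule — add T (p3 -> p1), F (p1 == !p4).
T (!p3 && p3): α-rule — add T !p3, T p3.
× closes — contains both p3 and !p3.
All 1 branch closes.
Every branch closed; the formula is unsatisfiable.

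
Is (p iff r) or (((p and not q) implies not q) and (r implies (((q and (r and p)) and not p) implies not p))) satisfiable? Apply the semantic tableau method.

Satisfiable

Initial set: {T ((p iff r) or (((p and not q) implies not q) and (r implies (((q and (r and p)) and not p) implies not p))))}.
T ((p iff r) or (((p and not q) implies not q) and (r implies (((q and (r and p)) and not p) implies not p)))): β-rule — branch into T (p iff r)  //  T (((p and not q) implies not q) and (r implies (((q and (r and p)) and not p) implies not p))).
  branch 1 (add T (p iff r)):
    T (p iff r): β-rule — branch into T p, T r  //  F p, F r.
      branch 1.1 (add T p, T r):
        ○ open, literals {p=T, r=T}.
      branch 1.2 (add F p, F r):
        ○ open, literals {p=F, r=F}.
  branch 2 (add T (((p and not q) implies not q) and (r implies (((q and (r and p)) and not p) implies not p)))):
    T (((p and not q) implies not q) and (r implies (((q and (r and p)) and not p) implies not p))): α-rule — add T ((p and not q) implies not q), T (r implies (((q and (r and p)) and not p) implies not p)).
    T ((p and not q) implies not q): β-rule — branch into F (p and not q)  //  T not q.
      branch 2.1 (add F (p and not q)):
        T (r implies (((q and (r and p)) and not p) implies not p)): β-rule — branch into F r  //  T (((q and (r and p)) and not p) implies not p).
          branch 2.1.1 (add F r):
            F (p and not q): β-rule — branch into F p  //  F not q.
              branch 2.1.1.1 (add F p):
                ○ open, literals {p=F, r=F}.
              branch 2.1.1.2 (add F not q):
                ○ open, literals {q=T, r=F}.
          branch 2.1.2 (add T (((q and (r and p)) and not p) implies not p)):
            F (p and not q): β-rule — branch into F p  //  F not q.
              branch 2.1.2.1 (add F p):
                T (((q and (r and p)) and not p) implies not p): β-rule — branch into F ((q and (r and p)) and not p)  //  T not p.
                  branch 2.1.2.1.1 (add F ((q and (r and p)) and not p)):
                    F ((q and (r and p)) and not p): β-rule — branch into F (q and (r and p))  //  F not p.
                      branch 2.1.2.1.1.1 (add F (q and (r and p))):
                        F (q and (r and p)): β-rule — branch into F q  //  F (r and p).
                          branch 2.1.2.1.1.1.1 (add F q):
                            ○ open, literals {p=F, q=F}.
                          branch 2.1.2.1.1.1.2 (add F (r and p)):
                            F (r and p): β-rule — branch into F r  //  F p.
                              branch 2.1.2.1.1.1.2.1 (add F r):
                                ○ open, literals {p=F, r=F}.
                              branch 2.1.2.1.1.1.2.2 (add F p):
                                ○ open, literals {p=F}.
                      branch 2.1.2.1.1.2 (add F not p):
                        × closes — contains both p and not p.
                  branch 2.1.2.1.2 (add T not p):
                    ○ open, literals {p=F}.
              branch 2.1.2.2 (add F not q):
                T (((q and (r and p)) and not p) implies not p): β-rule — branch into F ((q and (r and p)) and not p)  //  T not p.
                  branch 2.1.2.2.1 (add F ((q and (r and p)) and not p)):
                    F ((q and (r and p)) and not p): β-rule — branch into F (q and (r and p))  //  F not p.
                      branch 2.1.2.2.1.1 (add F (q and (r and p))):
                        F (q and (r and p)): β-rule — branch into F q  //  F (r and p).
                          branch 2.1.2.2.1.1.1 (add F q):
                            × closes — contains both q and not q.
                          branch 2.1.2.2.1.1.2 (add F (r and p)):
                            F (r and p): β-rule — branch into F r  //  F p.
                              branch 2.1.2.2.1.1.2.1 (add F r):
                                ○ open, literals {q=T, r=F}.
                              branch 2.1.2.2.1.1.2.2 (add F p):
                                ○ open, literals {p=F, q=T}.
                      branch 2.1.2.2.1.2 (add F not p):
                        ○ open, literals {p=T, q=T}.
                  branch 2.1.2.2.2 (add T not p):
                    ○ open, literals {p=F, q=T}.
      branch 2.2 (add T not q):
        T (r implies (((q and (r and p)) and not p) implies not p)): β-rule — branch into F r  //  T (((q and (r and p)) and not p) implies not p).
          branch 2.2.1 (add F r):
            ○ open, literals {q=F, r=F}.
          branch 2.2.2 (add T (((q and (r and p)) and not p) implies not p)):
            T (((q and (r and p)) and not p) implies not p): β-rule — branch into F ((q and (r and p)) and not p)  //  T not p.
              branch 2.2.2.1 (add F ((q and (r and p)) and not p)):
                F ((q and (r and p)) and not p): β-rule — branch into F (q and (r and p))  //  F not p.
                  branch 2.2.2.1.1 (add F (q and (r and p))):
                    F (q and (r and p)): β-rule — branch into F q  //  F (r and p).
                      branch 2.2.2.1.1.1 (add F q):
                        ○ open, literals {q=F}.
                      branch 2.2.2.1.1.2 (add F (r and p)):
                        F (r and p): β-rule — branch into F r  //  F p.
                          branch 2.2.2.1.1.2.1 (add F r):
                            ○ open, literals {q=F, r=F}.
                          branch 2.2.2.1.1.2.2 (add F p):
                            ○ open, literals {p=F, q=F}.
                  branch 2.2.2.1.2 (add F not p):
                    ○ open, literals {p=T, q=F}.
              branch 2.2.2.2 (add T not p):
                ○ open, literals {p=F, q=F}.
2 branches closed, 18 open.
An open branch gives a satisfying assignment: p=T, r=T.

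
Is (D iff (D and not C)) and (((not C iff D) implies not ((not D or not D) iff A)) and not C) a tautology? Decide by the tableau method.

Assume the negation and expand:
Initial set: {not ((D iff (D and not C)) and (((not C iff D) implies not ((not D or not D) iff A)) and not C))}.
not ((D iff (D and not C)) and (((not C iff D) implies not ((not D or not D) iff A)) and not C)): β-rule — branch into not (D iff (D and not C))  //  not (((not C iff D) implies not ((not D or not D) iff A)) and not C).
  branch 1 (add not (D iff (D and not C))):
    not (D iff (D and not C)): β-rule — branch into D, not (D and not C)  //  not D, (D and not C).
      branch 1.1 (add D, not (D and not C)):
        not (D and not C): β-rule — branch into not D  //  not not C.
          branch 1.1.1 (add not D):
            × closes — contains both D and not D.
          branch 1.1.2 (add not not C):
            ○ open, literals {C=1, D=1}.
      branch 1.2 (add not D, (D and not C)):
        (D and not C): α-rule — add D, not C.
        × closes — contains both D and not D.
  branch 2 (add not (((not C iff D) implies not ((not D or not D) iff A)) and not C)):
    not (((not C iff D) implies not ((not D or not D) iff A)) and not C): β-rule — branch into not ((not C iff D) implies not ((not D or not D) iff A))  //  not not C.
      branch 2.1 (add not ((not C iff D) implies not ((not D or not D) iff A))):
        not ((not C iff D) implies not ((not D or not D) iff A)): α-rule — add (not C iff D), not not ((not D or not D) iff A).
        (not C iff D): β-rule — branch into not C, D  //  not not C, not D.
          branch 2.1.1 (add not C, D):
            not not ((not D or not D) iff A): β-rule — branch into (not D or not D), A  //  not (not D or not D), not A.
              branch 2.1.1.1 (add (not D or not D), A):
                (not D or not D): β-rule — branch into not D  //  not D.
                  branch 2.1.1.1.1 (add not D):
                    × closes — contains both D and not D.
                  branch 2.1.1.1.2 (add not D):
                    × closes — contains both D and not D.
              branch 2.1.1.2 (add not (not D or not D), not A):
                not (not D or not D): α-rule — add not not D, not not D.
                ○ open, literals {A=0, C=0, D=1}.
          branch 2.1.2 (add not not C, not D):
            not not ((not D or not D) iff A): β-rule — branch into (not D or not D), A  //  not (not D or not D), not A.
              branch 2.1.2.1 (add (not D or not D), A):
                (not D or not D): β-rule — branch into not D  //  not D.
                  branch 2.1.2.1.1 (add not D):
                    ○ open, literals {A=1, C=1, D=0}.
                  branch 2.1.2.1.2 (add not D):
                    ○ open, literals {A=1, C=1, D=0}.
              branch 2.1.2.2 (add not (not D or not D), not A):
                not (not D or not D): α-rule — add not not D, not not D.
                × closes — contains both D and not D.
      branch 2.2 (add not not C):
        ○ open, literals {C=1}.
5 branches closed, 5 open.
An open branch gives a countermodel: C=1, D=1 (unmentioned atoms arbitrary); under it the original formula is false.

Not valid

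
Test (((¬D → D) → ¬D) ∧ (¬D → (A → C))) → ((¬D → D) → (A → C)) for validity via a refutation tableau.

Valid

Assume the negation and expand:
Initial set: {¬((((¬D → D) → ¬D) ∧ (¬D → (A → C))) → ((¬D → D) → (A → C)))}.
¬((((¬D → D) → ¬D) ∧ (¬D → (A → C))) → ((¬D → D) → (A → C))): α-rule — add (((¬D → D) → ¬D) ∧ (¬D → (A → C))), ¬((¬D → D) → (A → C)).
(((¬D → D) → ¬D) ∧ (¬D → (A → C))): α-rule — add ((¬D → D) → ¬D), (¬D → (A → C)).
¬((¬D → D) → (A → C)): α-rule — add (¬D → D), ¬(A → C).
¬(A → C): α-rule — add A, ¬C.
((¬D → D) → ¬D): β-rule — branch into ¬(¬D → D)  //  ¬D.
  branch 1 (add ¬(¬D → D)):
    ¬(¬D → D): α-rule — add ¬D, ¬D.
    (¬D → (A → C)): β-rule — branch into ¬¬D  //  (A → C).
      branch 1.1 (add ¬¬D):
        × closes — contains both D and ¬D.
      branch 1.2 (add (A → C)):
        (¬D → D): β-rule — branch into ¬¬D  //  D.
          branch 1.2.1 (add ¬¬D):
            × closes — contains both D and ¬D.
          branch 1.2.2 (add D):
            × closes — contains both D and ¬D.
  branch 2 (add ¬D):
    (¬D → (A → C)): β-rule — branch into ¬¬D  //  (A → C).
      branch 2.1 (add ¬¬D):
        × closes — contains both D and ¬D.
      branch 2.2 (add (A → C)):
        (¬D → D): β-rule — branch into ¬¬D  //  D.
          branch 2.2.1 (add ¬¬D):
            × closes — contains both D and ¬D.
          branch 2.2.2 (add D):
            × closes — contains both D and ¬D.
All 6 branches close.
Every branch closed, so the negation is unsatisfiable and the formula is valid.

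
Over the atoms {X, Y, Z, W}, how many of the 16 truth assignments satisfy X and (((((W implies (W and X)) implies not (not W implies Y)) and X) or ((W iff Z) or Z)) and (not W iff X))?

4

Initial set: {(X and (((((W implies (W and X)) implies not (not W implies Y)) and X) or ((W iff Z) or Z)) and (not W iff X)))}.
(X and (((((W implies (W and X)) implies not (not W implies Y)) and X) or ((W iff Z) or Z)) and (not W iff X))): α-rule — add X, (((((W implies (W and X)) implies not (not W implies Y)) and X) or ((W iff Z) or Z)) and (not W iff X)).
(((((W implies (W and X)) implies not (not W implies Y)) and X) or ((W iff Z) or Z)) and (not W iff X)): α-rule — add ((((W implies (W and X)) implies not (not W implies Y)) and X) or ((W iff Z) or Z)), (not W iff X).
((((W implies (W and X)) implies not (not W implies Y)) and X) or ((W iff Z) or Z)): β-rule — branch into (((W implies (W and X)) implies not (not W implies Y)) and X)  //  ((W iff Z) or Z).
  branch 1 (add (((W implies (W and X)) implies not (not W implies Y)) and X)):
    (((W implies (W and X)) implies not (not W implies Y)) and X): α-rule — add ((W implies (W and X)) implies not (not W implies Y)), X.
    (not W iff X): β-rule — branch into not W, X  //  not not W, not X.
      branch 1.1 (add not W, X):
        ((W implies (W and X)) implies not (not W implies Y)): β-rule — branch into not (W implies (W and X))  //  not (not W implies Y).
          branch 1.1.1 (add not (W implies (W and X))):
            not (W implies (W and X)): α-rule — add W, not (W and X).
            × closes — contains both W and not W.
          branch 1.1.2 (add not (not W implies Y)):
            not (not W implies Y): α-rule — add not W, not Y.
            ○ open, literals {W=false, X=true, Y=false}.
      branch 1.2 (add not not W, not X):
        × closes — contains both X and not X.
  branch 2 (add ((W iff Z) or Z)):
    (not W iff X): β-rule — branch into not W, X  //  not not W, not X.
      branch 2.1 (add not W, X):
        ((W iff Z) or Z): β-rule — branch into (W iff Z)  //  Z.
          branch 2.1.1 (add (W iff Z)):
            (W iff Z): β-rule — branch into W, Z  //  not W, not Z.
              branch 2.1.1.1 (add W, Z):
                × closes — contains both W and not W.
              branch 2.1.1.2 (add not W, not Z):
                ○ open, literals {W=false, X=true, Z=false}.
          branch 2.1.2 (add Z):
            ○ open, literals {W=false, X=true, Z=true}.
      branch 2.2 (add not not W, not X):
        × closes — contains both X and not X.
4 branches closed, 3 open.
Each open branch fixes some atoms; the unmentioned ones are free. Counting distinct full assignments: branch {W=false, X=true, Y=false} (Z) contributes 2 new; branch {W=false, X=true, Z=false} (Y) contributes 1 new; branch {W=false, X=true, Z=true} (Y) contributes 1 new. Total: 4.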